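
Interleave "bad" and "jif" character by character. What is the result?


Interleaving "bad" and "jif":
  Position 0: 'b' from first, 'j' from second => "bj"
  Position 1: 'a' from first, 'i' from second => "ai"
  Position 2: 'd' from first, 'f' from second => "df"
Result: bjaidf

bjaidf


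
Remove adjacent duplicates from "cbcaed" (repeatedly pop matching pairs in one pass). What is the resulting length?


Input: cbcaed
Stack-based adjacent duplicate removal:
  Read 'c': push. Stack: c
  Read 'b': push. Stack: cb
  Read 'c': push. Stack: cbc
  Read 'a': push. Stack: cbca
  Read 'e': push. Stack: cbcae
  Read 'd': push. Stack: cbcaed
Final stack: "cbcaed" (length 6)

6


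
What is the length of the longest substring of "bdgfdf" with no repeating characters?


Input: "bdgfdf"
Sliding window (track last position of each char):
  Position 0 ('b'): window [0,0] length 1 -- new best
  Position 1 ('d'): window [0,1] length 2 -- new best
  Position 2 ('g'): window [0,2] length 3 -- new best
  Position 3 ('f'): window [0,3] length 4 -- new best
  Position 4 ('d'): repeat (last at 1), move window start to 2
  Position 4 ('d'): window [2,4] length 3
  Position 5 ('f'): repeat (last at 3), move window start to 4
  Position 5 ('f'): window [4,5] length 2
Longest substring with no repeats: "bdgf" with length 4

4


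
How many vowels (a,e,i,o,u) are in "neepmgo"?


Input: neepmgo
Checking each character:
  'n' at position 0: consonant
  'e' at position 1: vowel (running total: 1)
  'e' at position 2: vowel (running total: 2)
  'p' at position 3: consonant
  'm' at position 4: consonant
  'g' at position 5: consonant
  'o' at position 6: vowel (running total: 3)
Total vowels: 3

3


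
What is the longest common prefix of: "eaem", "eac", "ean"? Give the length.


Words: eaem, eac, ean
  Position 0: all 'e' => match
  Position 1: all 'a' => match
  Position 2: ('e', 'c', 'n') => mismatch, stop
LCP = "ea" (length 2)

2


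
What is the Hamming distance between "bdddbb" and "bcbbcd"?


Comparing "bdddbb" and "bcbbcd" position by position:
  Position 0: 'b' vs 'b' => same
  Position 1: 'd' vs 'c' => differ
  Position 2: 'd' vs 'b' => differ
  Position 3: 'd' vs 'b' => differ
  Position 4: 'b' vs 'c' => differ
  Position 5: 'b' vs 'd' => differ
Total differences (Hamming distance): 5

5


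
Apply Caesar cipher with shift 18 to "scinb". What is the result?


Caesar cipher: shift "scinb" by 18
  's' (pos 18) + 18 = pos 10 = 'k'
  'c' (pos 2) + 18 = pos 20 = 'u'
  'i' (pos 8) + 18 = pos 0 = 'a'
  'n' (pos 13) + 18 = pos 5 = 'f'
  'b' (pos 1) + 18 = pos 19 = 't'
Result: kuaft

kuaft


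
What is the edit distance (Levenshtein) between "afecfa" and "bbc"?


Computing edit distance: "afecfa" -> "bbc"
DP table:
           b    b    c
      0    1    2    3
  a   1    1    2    3
  f   2    2    2    3
  e   3    3    3    3
  c   4    4    4    3
  f   5    5    5    4
  a   6    6    6    5
Edit distance = dp[6][3] = 5

5


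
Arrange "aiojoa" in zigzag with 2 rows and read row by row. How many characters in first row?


Zigzag "aiojoa" into 2 rows:
Placing characters:
  'a' => row 0
  'i' => row 1
  'o' => row 0
  'j' => row 1
  'o' => row 0
  'a' => row 1
Rows:
  Row 0: "aoo"
  Row 1: "ija"
First row length: 3

3


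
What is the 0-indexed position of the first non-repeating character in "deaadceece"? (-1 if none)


Input: deaadceece
Character frequencies:
  'a': 2
  'c': 2
  'd': 2
  'e': 4
Scanning left to right for freq == 1:
  Position 0 ('d'): freq=2, skip
  Position 1 ('e'): freq=4, skip
  Position 2 ('a'): freq=2, skip
  Position 3 ('a'): freq=2, skip
  Position 4 ('d'): freq=2, skip
  Position 5 ('c'): freq=2, skip
  Position 6 ('e'): freq=4, skip
  Position 7 ('e'): freq=4, skip
  Position 8 ('c'): freq=2, skip
  Position 9 ('e'): freq=4, skip
  No unique character found => answer = -1

-1


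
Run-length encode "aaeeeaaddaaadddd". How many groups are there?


Input: aaeeeaaddaaadddd
Scanning for consecutive runs:
  Group 1: 'a' x 2 (positions 0-1)
  Group 2: 'e' x 3 (positions 2-4)
  Group 3: 'a' x 2 (positions 5-6)
  Group 4: 'd' x 2 (positions 7-8)
  Group 5: 'a' x 3 (positions 9-11)
  Group 6: 'd' x 4 (positions 12-15)
Total groups: 6

6


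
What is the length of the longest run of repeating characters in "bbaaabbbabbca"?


Input: "bbaaabbbabbca"
Scanning for longest run:
  Position 1 ('b'): continues run of 'b', length=2
  Position 2 ('a'): new char, reset run to 1
  Position 3 ('a'): continues run of 'a', length=2
  Position 4 ('a'): continues run of 'a', length=3
  Position 5 ('b'): new char, reset run to 1
  Position 6 ('b'): continues run of 'b', length=2
  Position 7 ('b'): continues run of 'b', length=3
  Position 8 ('a'): new char, reset run to 1
  Position 9 ('b'): new char, reset run to 1
  Position 10 ('b'): continues run of 'b', length=2
  Position 11 ('c'): new char, reset run to 1
  Position 12 ('a'): new char, reset run to 1
Longest run: 'a' with length 3

3


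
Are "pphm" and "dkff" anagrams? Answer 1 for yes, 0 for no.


Strings: "pphm", "dkff"
Sorted first:  hmpp
Sorted second: dffk
Differ at position 0: 'h' vs 'd' => not anagrams

0


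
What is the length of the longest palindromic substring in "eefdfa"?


Input: "eefdfa"
Checking substrings for palindromes:
  [2:5] "fdf" (len 3) => palindrome
  [0:2] "ee" (len 2) => palindrome
Longest palindromic substring: "fdf" with length 3

3


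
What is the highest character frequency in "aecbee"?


Input: aecbee
Character counts:
  'a': 1
  'b': 1
  'c': 1
  'e': 3
Maximum frequency: 3

3


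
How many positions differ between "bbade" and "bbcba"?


Comparing "bbade" and "bbcba" position by position:
  Position 0: 'b' vs 'b' => same
  Position 1: 'b' vs 'b' => same
  Position 2: 'a' vs 'c' => DIFFER
  Position 3: 'd' vs 'b' => DIFFER
  Position 4: 'e' vs 'a' => DIFFER
Positions that differ: 3

3


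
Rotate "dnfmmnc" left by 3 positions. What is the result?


Input: "dnfmmnc", rotate left by 3
First 3 characters: "dnf"
Remaining characters: "mmnc"
Concatenate remaining + first: "mmnc" + "dnf" = "mmncdnf"

mmncdnf


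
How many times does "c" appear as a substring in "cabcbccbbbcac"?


Searching for "c" in "cabcbccbbbcac"
Scanning each position:
  Position 0: "c" => MATCH
  Position 1: "a" => no
  Position 2: "b" => no
  Position 3: "c" => MATCH
  Position 4: "b" => no
  Position 5: "c" => MATCH
  Position 6: "c" => MATCH
  Position 7: "b" => no
  Position 8: "b" => no
  Position 9: "b" => no
  Position 10: "c" => MATCH
  Position 11: "a" => no
  Position 12: "c" => MATCH
Total occurrences: 6

6


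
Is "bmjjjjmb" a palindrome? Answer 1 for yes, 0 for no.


Input: bmjjjjmb
Reversed: bmjjjjmb
  Compare pos 0 ('b') with pos 7 ('b'): match
  Compare pos 1 ('m') with pos 6 ('m'): match
  Compare pos 2 ('j') with pos 5 ('j'): match
  Compare pos 3 ('j') with pos 4 ('j'): match
Result: palindrome

1


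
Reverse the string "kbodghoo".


Input: kbodghoo
Reading characters right to left:
  Position 7: 'o'
  Position 6: 'o'
  Position 5: 'h'
  Position 4: 'g'
  Position 3: 'd'
  Position 2: 'o'
  Position 1: 'b'
  Position 0: 'k'
Reversed: oohgdobk

oohgdobk


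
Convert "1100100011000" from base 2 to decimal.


Input: "1100100011000" in base 2
Positional expansion:
  Digit '1' (value 1) x 2^12 = 4096
  Digit '1' (value 1) x 2^11 = 2048
  Digit '0' (value 0) x 2^10 = 0
  Digit '0' (value 0) x 2^9 = 0
  Digit '1' (value 1) x 2^8 = 256
  Digit '0' (value 0) x 2^7 = 0
  Digit '0' (value 0) x 2^6 = 0
  Digit '0' (value 0) x 2^5 = 0
  Digit '1' (value 1) x 2^4 = 16
  Digit '1' (value 1) x 2^3 = 8
  Digit '0' (value 0) x 2^2 = 0
  Digit '0' (value 0) x 2^1 = 0
  Digit '0' (value 0) x 2^0 = 0
Sum = 6424

6424


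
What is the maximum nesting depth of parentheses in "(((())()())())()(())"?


Input: "(((())()())())()(())"
Tracking depth:
  Position 0 '(': depth becomes 1
  Position 1 '(': depth becomes 2
  Position 2 '(': depth becomes 3
  Position 3 '(': depth becomes 4
  Position 4 ')': depth becomes 3
  Position 5 ')': depth becomes 2
  Position 6 '(': depth becomes 3
  Position 7 ')': depth becomes 2
  Position 8 '(': depth becomes 3
  Position 9 ')': depth becomes 2
  Position 10 ')': depth becomes 1
  Position 11 '(': depth becomes 2
  Position 12 ')': depth becomes 1
  Position 13 ')': depth becomes 0
  Position 14 '(': depth becomes 1
  Position 15 ')': depth becomes 0
  Position 16 '(': depth becomes 1
  Position 17 '(': depth becomes 2
  Position 18 ')': depth becomes 1
  Position 19 ')': depth becomes 0
Maximum depth reached: 4

4


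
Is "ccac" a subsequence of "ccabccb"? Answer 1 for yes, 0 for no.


Check if "ccac" is a subsequence of "ccabccb"
Greedy scan:
  Position 0 ('c'): matches sub[0] = 'c'
  Position 1 ('c'): matches sub[1] = 'c'
  Position 2 ('a'): matches sub[2] = 'a'
  Position 3 ('b'): no match needed
  Position 4 ('c'): matches sub[3] = 'c'
  Position 5 ('c'): no match needed
  Position 6 ('b'): no match needed
All 4 characters matched => is a subsequence

1


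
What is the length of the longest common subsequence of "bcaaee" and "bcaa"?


LCS of "bcaaee" and "bcaa"
DP table:
           b    c    a    a
      0    0    0    0    0
  b   0    1    1    1    1
  c   0    1    2    2    2
  a   0    1    2    3    3
  a   0    1    2    3    4
  e   0    1    2    3    4
  e   0    1    2    3    4
LCS length = dp[6][4] = 4

4


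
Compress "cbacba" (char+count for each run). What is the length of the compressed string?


Input: cbacba
Runs:
  'c' x 1 => "c1"
  'b' x 1 => "b1"
  'a' x 1 => "a1"
  'c' x 1 => "c1"
  'b' x 1 => "b1"
  'a' x 1 => "a1"
Compressed: "c1b1a1c1b1a1"
Compressed length: 12

12


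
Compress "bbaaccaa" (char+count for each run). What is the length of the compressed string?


Input: bbaaccaa
Runs:
  'b' x 2 => "b2"
  'a' x 2 => "a2"
  'c' x 2 => "c2"
  'a' x 2 => "a2"
Compressed: "b2a2c2a2"
Compressed length: 8

8


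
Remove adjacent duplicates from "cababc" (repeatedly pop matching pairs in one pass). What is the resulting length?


Input: cababc
Stack-based adjacent duplicate removal:
  Read 'c': push. Stack: c
  Read 'a': push. Stack: ca
  Read 'b': push. Stack: cab
  Read 'a': push. Stack: caba
  Read 'b': push. Stack: cabab
  Read 'c': push. Stack: cababc
Final stack: "cababc" (length 6)

6


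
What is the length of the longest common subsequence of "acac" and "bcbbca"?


LCS of "acac" and "bcbbca"
DP table:
           b    c    b    b    c    a
      0    0    0    0    0    0    0
  a   0    0    0    0    0    0    1
  c   0    0    1    1    1    1    1
  a   0    0    1    1    1    1    2
  c   0    0    1    1    1    2    2
LCS length = dp[4][6] = 2

2


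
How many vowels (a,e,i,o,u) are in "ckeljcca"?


Input: ckeljcca
Checking each character:
  'c' at position 0: consonant
  'k' at position 1: consonant
  'e' at position 2: vowel (running total: 1)
  'l' at position 3: consonant
  'j' at position 4: consonant
  'c' at position 5: consonant
  'c' at position 6: consonant
  'a' at position 7: vowel (running total: 2)
Total vowels: 2

2


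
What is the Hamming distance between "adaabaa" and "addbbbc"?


Comparing "adaabaa" and "addbbbc" position by position:
  Position 0: 'a' vs 'a' => same
  Position 1: 'd' vs 'd' => same
  Position 2: 'a' vs 'd' => differ
  Position 3: 'a' vs 'b' => differ
  Position 4: 'b' vs 'b' => same
  Position 5: 'a' vs 'b' => differ
  Position 6: 'a' vs 'c' => differ
Total differences (Hamming distance): 4

4


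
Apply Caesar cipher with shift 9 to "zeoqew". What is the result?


Caesar cipher: shift "zeoqew" by 9
  'z' (pos 25) + 9 = pos 8 = 'i'
  'e' (pos 4) + 9 = pos 13 = 'n'
  'o' (pos 14) + 9 = pos 23 = 'x'
  'q' (pos 16) + 9 = pos 25 = 'z'
  'e' (pos 4) + 9 = pos 13 = 'n'
  'w' (pos 22) + 9 = pos 5 = 'f'
Result: inxznf

inxznf


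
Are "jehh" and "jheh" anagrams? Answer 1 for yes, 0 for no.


Strings: "jehh", "jheh"
Sorted first:  ehhj
Sorted second: ehhj
Sorted forms match => anagrams

1


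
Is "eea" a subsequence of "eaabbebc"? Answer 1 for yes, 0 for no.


Check if "eea" is a subsequence of "eaabbebc"
Greedy scan:
  Position 0 ('e'): matches sub[0] = 'e'
  Position 1 ('a'): no match needed
  Position 2 ('a'): no match needed
  Position 3 ('b'): no match needed
  Position 4 ('b'): no match needed
  Position 5 ('e'): matches sub[1] = 'e'
  Position 6 ('b'): no match needed
  Position 7 ('c'): no match needed
Only matched 2/3 characters => not a subsequence

0


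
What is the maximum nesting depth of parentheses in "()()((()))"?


Input: "()()((()))"
Tracking depth:
  Position 0 '(': depth becomes 1
  Position 1 ')': depth becomes 0
  Position 2 '(': depth becomes 1
  Position 3 ')': depth becomes 0
  Position 4 '(': depth becomes 1
  Position 5 '(': depth becomes 2
  Position 6 '(': depth becomes 3
  Position 7 ')': depth becomes 2
  Position 8 ')': depth becomes 1
  Position 9 ')': depth becomes 0
Maximum depth reached: 3

3


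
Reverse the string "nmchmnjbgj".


Input: nmchmnjbgj
Reading characters right to left:
  Position 9: 'j'
  Position 8: 'g'
  Position 7: 'b'
  Position 6: 'j'
  Position 5: 'n'
  Position 4: 'm'
  Position 3: 'h'
  Position 2: 'c'
  Position 1: 'm'
  Position 0: 'n'
Reversed: jgbjnmhcmn

jgbjnmhcmn


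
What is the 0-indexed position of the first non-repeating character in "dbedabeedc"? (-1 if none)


Input: dbedabeedc
Character frequencies:
  'a': 1
  'b': 2
  'c': 1
  'd': 3
  'e': 3
Scanning left to right for freq == 1:
  Position 0 ('d'): freq=3, skip
  Position 1 ('b'): freq=2, skip
  Position 2 ('e'): freq=3, skip
  Position 3 ('d'): freq=3, skip
  Position 4 ('a'): unique! => answer = 4

4


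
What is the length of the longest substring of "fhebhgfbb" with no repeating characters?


Input: "fhebhgfbb"
Sliding window (track last position of each char):
  Position 0 ('f'): window [0,0] length 1 -- new best
  Position 1 ('h'): window [0,1] length 2 -- new best
  Position 2 ('e'): window [0,2] length 3 -- new best
  Position 3 ('b'): window [0,3] length 4 -- new best
  Position 4 ('h'): repeat (last at 1), move window start to 2
  Position 4 ('h'): window [2,4] length 3
  Position 5 ('g'): window [2,5] length 4
  Position 6 ('f'): window [2,6] length 5 -- new best
  Position 7 ('b'): repeat (last at 3), move window start to 4
  Position 7 ('b'): window [4,7] length 4
  Position 8 ('b'): repeat (last at 7), move window start to 8
  Position 8 ('b'): window [8,8] length 1
Longest substring with no repeats: "ebhgf" with length 5

5


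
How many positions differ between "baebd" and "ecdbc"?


Comparing "baebd" and "ecdbc" position by position:
  Position 0: 'b' vs 'e' => DIFFER
  Position 1: 'a' vs 'c' => DIFFER
  Position 2: 'e' vs 'd' => DIFFER
  Position 3: 'b' vs 'b' => same
  Position 4: 'd' vs 'c' => DIFFER
Positions that differ: 4

4


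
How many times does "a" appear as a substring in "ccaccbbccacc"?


Searching for "a" in "ccaccbbccacc"
Scanning each position:
  Position 0: "c" => no
  Position 1: "c" => no
  Position 2: "a" => MATCH
  Position 3: "c" => no
  Position 4: "c" => no
  Position 5: "b" => no
  Position 6: "b" => no
  Position 7: "c" => no
  Position 8: "c" => no
  Position 9: "a" => MATCH
  Position 10: "c" => no
  Position 11: "c" => no
Total occurrences: 2

2


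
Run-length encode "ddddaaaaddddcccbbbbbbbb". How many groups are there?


Input: ddddaaaaddddcccbbbbbbbb
Scanning for consecutive runs:
  Group 1: 'd' x 4 (positions 0-3)
  Group 2: 'a' x 4 (positions 4-7)
  Group 3: 'd' x 4 (positions 8-11)
  Group 4: 'c' x 3 (positions 12-14)
  Group 5: 'b' x 8 (positions 15-22)
Total groups: 5

5


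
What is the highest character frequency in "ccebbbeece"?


Input: ccebbbeece
Character counts:
  'b': 3
  'c': 3
  'e': 4
Maximum frequency: 4

4


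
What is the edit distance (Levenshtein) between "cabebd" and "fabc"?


Computing edit distance: "cabebd" -> "fabc"
DP table:
           f    a    b    c
      0    1    2    3    4
  c   1    1    2    3    3
  a   2    2    1    2    3
  b   3    3    2    1    2
  e   4    4    3    2    2
  b   5    5    4    3    3
  d   6    6    5    4    4
Edit distance = dp[6][4] = 4

4


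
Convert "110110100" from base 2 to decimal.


Input: "110110100" in base 2
Positional expansion:
  Digit '1' (value 1) x 2^8 = 256
  Digit '1' (value 1) x 2^7 = 128
  Digit '0' (value 0) x 2^6 = 0
  Digit '1' (value 1) x 2^5 = 32
  Digit '1' (value 1) x 2^4 = 16
  Digit '0' (value 0) x 2^3 = 0
  Digit '1' (value 1) x 2^2 = 4
  Digit '0' (value 0) x 2^1 = 0
  Digit '0' (value 0) x 2^0 = 0
Sum = 436

436


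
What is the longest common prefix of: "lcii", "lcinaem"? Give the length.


Words: lcii, lcinaem
  Position 0: all 'l' => match
  Position 1: all 'c' => match
  Position 2: all 'i' => match
  Position 3: ('i', 'n') => mismatch, stop
LCP = "lci" (length 3)

3


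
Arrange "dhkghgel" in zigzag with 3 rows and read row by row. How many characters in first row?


Zigzag "dhkghgel" into 3 rows:
Placing characters:
  'd' => row 0
  'h' => row 1
  'k' => row 2
  'g' => row 1
  'h' => row 0
  'g' => row 1
  'e' => row 2
  'l' => row 1
Rows:
  Row 0: "dh"
  Row 1: "hggl"
  Row 2: "ke"
First row length: 2

2


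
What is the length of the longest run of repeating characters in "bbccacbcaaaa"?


Input: "bbccacbcaaaa"
Scanning for longest run:
  Position 1 ('b'): continues run of 'b', length=2
  Position 2 ('c'): new char, reset run to 1
  Position 3 ('c'): continues run of 'c', length=2
  Position 4 ('a'): new char, reset run to 1
  Position 5 ('c'): new char, reset run to 1
  Position 6 ('b'): new char, reset run to 1
  Position 7 ('c'): new char, reset run to 1
  Position 8 ('a'): new char, reset run to 1
  Position 9 ('a'): continues run of 'a', length=2
  Position 10 ('a'): continues run of 'a', length=3
  Position 11 ('a'): continues run of 'a', length=4
Longest run: 'a' with length 4

4


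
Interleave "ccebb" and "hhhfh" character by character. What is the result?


Interleaving "ccebb" and "hhhfh":
  Position 0: 'c' from first, 'h' from second => "ch"
  Position 1: 'c' from first, 'h' from second => "ch"
  Position 2: 'e' from first, 'h' from second => "eh"
  Position 3: 'b' from first, 'f' from second => "bf"
  Position 4: 'b' from first, 'h' from second => "bh"
Result: chchehbfbh

chchehbfbh


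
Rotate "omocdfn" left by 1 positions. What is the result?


Input: "omocdfn", rotate left by 1
First 1 characters: "o"
Remaining characters: "mocdfn"
Concatenate remaining + first: "mocdfn" + "o" = "mocdfno"

mocdfno


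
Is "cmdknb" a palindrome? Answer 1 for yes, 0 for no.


Input: cmdknb
Reversed: bnkdmc
  Compare pos 0 ('c') with pos 5 ('b'): MISMATCH
  Compare pos 1 ('m') with pos 4 ('n'): MISMATCH
  Compare pos 2 ('d') with pos 3 ('k'): MISMATCH
Result: not a palindrome

0


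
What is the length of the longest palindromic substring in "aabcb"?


Input: "aabcb"
Checking substrings for palindromes:
  [2:5] "bcb" (len 3) => palindrome
  [0:2] "aa" (len 2) => palindrome
Longest palindromic substring: "bcb" with length 3

3


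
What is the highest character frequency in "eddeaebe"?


Input: eddeaebe
Character counts:
  'a': 1
  'b': 1
  'd': 2
  'e': 4
Maximum frequency: 4

4


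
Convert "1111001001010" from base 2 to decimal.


Input: "1111001001010" in base 2
Positional expansion:
  Digit '1' (value 1) x 2^12 = 4096
  Digit '1' (value 1) x 2^11 = 2048
  Digit '1' (value 1) x 2^10 = 1024
  Digit '1' (value 1) x 2^9 = 512
  Digit '0' (value 0) x 2^8 = 0
  Digit '0' (value 0) x 2^7 = 0
  Digit '1' (value 1) x 2^6 = 64
  Digit '0' (value 0) x 2^5 = 0
  Digit '0' (value 0) x 2^4 = 0
  Digit '1' (value 1) x 2^3 = 8
  Digit '0' (value 0) x 2^2 = 0
  Digit '1' (value 1) x 2^1 = 2
  Digit '0' (value 0) x 2^0 = 0
Sum = 7754

7754


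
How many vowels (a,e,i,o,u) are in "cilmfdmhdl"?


Input: cilmfdmhdl
Checking each character:
  'c' at position 0: consonant
  'i' at position 1: vowel (running total: 1)
  'l' at position 2: consonant
  'm' at position 3: consonant
  'f' at position 4: consonant
  'd' at position 5: consonant
  'm' at position 6: consonant
  'h' at position 7: consonant
  'd' at position 8: consonant
  'l' at position 9: consonant
Total vowels: 1

1


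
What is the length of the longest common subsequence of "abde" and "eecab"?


LCS of "abde" and "eecab"
DP table:
           e    e    c    a    b
      0    0    0    0    0    0
  a   0    0    0    0    1    1
  b   0    0    0    0    1    2
  d   0    0    0    0    1    2
  e   0    1    1    1    1    2
LCS length = dp[4][5] = 2

2


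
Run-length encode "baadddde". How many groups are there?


Input: baadddde
Scanning for consecutive runs:
  Group 1: 'b' x 1 (positions 0-0)
  Group 2: 'a' x 2 (positions 1-2)
  Group 3: 'd' x 4 (positions 3-6)
  Group 4: 'e' x 1 (positions 7-7)
Total groups: 4

4


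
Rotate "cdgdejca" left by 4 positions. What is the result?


Input: "cdgdejca", rotate left by 4
First 4 characters: "cdgd"
Remaining characters: "ejca"
Concatenate remaining + first: "ejca" + "cdgd" = "ejcacdgd"

ejcacdgd


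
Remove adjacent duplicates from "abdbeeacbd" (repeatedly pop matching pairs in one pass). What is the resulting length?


Input: abdbeeacbd
Stack-based adjacent duplicate removal:
  Read 'a': push. Stack: a
  Read 'b': push. Stack: ab
  Read 'd': push. Stack: abd
  Read 'b': push. Stack: abdb
  Read 'e': push. Stack: abdbe
  Read 'e': matches stack top 'e' => pop. Stack: abdb
  Read 'a': push. Stack: abdba
  Read 'c': push. Stack: abdbac
  Read 'b': push. Stack: abdbacb
  Read 'd': push. Stack: abdbacbd
Final stack: "abdbacbd" (length 8)

8


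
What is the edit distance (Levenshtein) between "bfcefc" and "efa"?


Computing edit distance: "bfcefc" -> "efa"
DP table:
           e    f    a
      0    1    2    3
  b   1    1    2    3
  f   2    2    1    2
  c   3    3    2    2
  e   4    3    3    3
  f   5    4    3    4
  c   6    5    4    4
Edit distance = dp[6][3] = 4

4


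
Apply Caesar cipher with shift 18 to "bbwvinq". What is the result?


Caesar cipher: shift "bbwvinq" by 18
  'b' (pos 1) + 18 = pos 19 = 't'
  'b' (pos 1) + 18 = pos 19 = 't'
  'w' (pos 22) + 18 = pos 14 = 'o'
  'v' (pos 21) + 18 = pos 13 = 'n'
  'i' (pos 8) + 18 = pos 0 = 'a'
  'n' (pos 13) + 18 = pos 5 = 'f'
  'q' (pos 16) + 18 = pos 8 = 'i'
Result: ttonafi

ttonafi


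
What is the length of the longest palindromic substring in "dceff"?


Input: "dceff"
Checking substrings for palindromes:
  [3:5] "ff" (len 2) => palindrome
Longest palindromic substring: "ff" with length 2

2


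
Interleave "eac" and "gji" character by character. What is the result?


Interleaving "eac" and "gji":
  Position 0: 'e' from first, 'g' from second => "eg"
  Position 1: 'a' from first, 'j' from second => "aj"
  Position 2: 'c' from first, 'i' from second => "ci"
Result: egajci

egajci


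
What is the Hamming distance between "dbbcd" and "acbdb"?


Comparing "dbbcd" and "acbdb" position by position:
  Position 0: 'd' vs 'a' => differ
  Position 1: 'b' vs 'c' => differ
  Position 2: 'b' vs 'b' => same
  Position 3: 'c' vs 'd' => differ
  Position 4: 'd' vs 'b' => differ
Total differences (Hamming distance): 4

4


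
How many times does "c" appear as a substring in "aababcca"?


Searching for "c" in "aababcca"
Scanning each position:
  Position 0: "a" => no
  Position 1: "a" => no
  Position 2: "b" => no
  Position 3: "a" => no
  Position 4: "b" => no
  Position 5: "c" => MATCH
  Position 6: "c" => MATCH
  Position 7: "a" => no
Total occurrences: 2

2


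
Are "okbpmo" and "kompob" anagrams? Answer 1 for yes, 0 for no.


Strings: "okbpmo", "kompob"
Sorted first:  bkmoop
Sorted second: bkmoop
Sorted forms match => anagrams

1


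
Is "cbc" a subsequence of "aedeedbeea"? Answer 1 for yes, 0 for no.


Check if "cbc" is a subsequence of "aedeedbeea"
Greedy scan:
  Position 0 ('a'): no match needed
  Position 1 ('e'): no match needed
  Position 2 ('d'): no match needed
  Position 3 ('e'): no match needed
  Position 4 ('e'): no match needed
  Position 5 ('d'): no match needed
  Position 6 ('b'): no match needed
  Position 7 ('e'): no match needed
  Position 8 ('e'): no match needed
  Position 9 ('a'): no match needed
Only matched 0/3 characters => not a subsequence

0


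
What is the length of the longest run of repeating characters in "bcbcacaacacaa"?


Input: "bcbcacaacacaa"
Scanning for longest run:
  Position 1 ('c'): new char, reset run to 1
  Position 2 ('b'): new char, reset run to 1
  Position 3 ('c'): new char, reset run to 1
  Position 4 ('a'): new char, reset run to 1
  Position 5 ('c'): new char, reset run to 1
  Position 6 ('a'): new char, reset run to 1
  Position 7 ('a'): continues run of 'a', length=2
  Position 8 ('c'): new char, reset run to 1
  Position 9 ('a'): new char, reset run to 1
  Position 10 ('c'): new char, reset run to 1
  Position 11 ('a'): new char, reset run to 1
  Position 12 ('a'): continues run of 'a', length=2
Longest run: 'a' with length 2

2


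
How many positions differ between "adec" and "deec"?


Comparing "adec" and "deec" position by position:
  Position 0: 'a' vs 'd' => DIFFER
  Position 1: 'd' vs 'e' => DIFFER
  Position 2: 'e' vs 'e' => same
  Position 3: 'c' vs 'c' => same
Positions that differ: 2

2


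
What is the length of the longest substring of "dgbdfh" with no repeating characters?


Input: "dgbdfh"
Sliding window (track last position of each char):
  Position 0 ('d'): window [0,0] length 1 -- new best
  Position 1 ('g'): window [0,1] length 2 -- new best
  Position 2 ('b'): window [0,2] length 3 -- new best
  Position 3 ('d'): repeat (last at 0), move window start to 1
  Position 3 ('d'): window [1,3] length 3
  Position 4 ('f'): window [1,4] length 4 -- new best
  Position 5 ('h'): window [1,5] length 5 -- new best
Longest substring with no repeats: "gbdfh" with length 5

5


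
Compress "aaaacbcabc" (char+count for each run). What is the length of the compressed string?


Input: aaaacbcabc
Runs:
  'a' x 4 => "a4"
  'c' x 1 => "c1"
  'b' x 1 => "b1"
  'c' x 1 => "c1"
  'a' x 1 => "a1"
  'b' x 1 => "b1"
  'c' x 1 => "c1"
Compressed: "a4c1b1c1a1b1c1"
Compressed length: 14

14


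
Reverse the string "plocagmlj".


Input: plocagmlj
Reading characters right to left:
  Position 8: 'j'
  Position 7: 'l'
  Position 6: 'm'
  Position 5: 'g'
  Position 4: 'a'
  Position 3: 'c'
  Position 2: 'o'
  Position 1: 'l'
  Position 0: 'p'
Reversed: jlmgacolp

jlmgacolp


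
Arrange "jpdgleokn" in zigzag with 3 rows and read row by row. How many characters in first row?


Zigzag "jpdgleokn" into 3 rows:
Placing characters:
  'j' => row 0
  'p' => row 1
  'd' => row 2
  'g' => row 1
  'l' => row 0
  'e' => row 1
  'o' => row 2
  'k' => row 1
  'n' => row 0
Rows:
  Row 0: "jln"
  Row 1: "pgek"
  Row 2: "do"
First row length: 3

3


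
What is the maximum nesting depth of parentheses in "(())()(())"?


Input: "(())()(())"
Tracking depth:
  Position 0 '(': depth becomes 1
  Position 1 '(': depth becomes 2
  Position 2 ')': depth becomes 1
  Position 3 ')': depth becomes 0
  Position 4 '(': depth becomes 1
  Position 5 ')': depth becomes 0
  Position 6 '(': depth becomes 1
  Position 7 '(': depth becomes 2
  Position 8 ')': depth becomes 1
  Position 9 ')': depth becomes 0
Maximum depth reached: 2

2


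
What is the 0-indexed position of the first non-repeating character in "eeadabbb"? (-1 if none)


Input: eeadabbb
Character frequencies:
  'a': 2
  'b': 3
  'd': 1
  'e': 2
Scanning left to right for freq == 1:
  Position 0 ('e'): freq=2, skip
  Position 1 ('e'): freq=2, skip
  Position 2 ('a'): freq=2, skip
  Position 3 ('d'): unique! => answer = 3

3


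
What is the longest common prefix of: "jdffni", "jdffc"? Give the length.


Words: jdffni, jdffc
  Position 0: all 'j' => match
  Position 1: all 'd' => match
  Position 2: all 'f' => match
  Position 3: all 'f' => match
  Position 4: ('n', 'c') => mismatch, stop
LCP = "jdff" (length 4)

4


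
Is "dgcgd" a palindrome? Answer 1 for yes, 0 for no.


Input: dgcgd
Reversed: dgcgd
  Compare pos 0 ('d') with pos 4 ('d'): match
  Compare pos 1 ('g') with pos 3 ('g'): match
Result: palindrome

1


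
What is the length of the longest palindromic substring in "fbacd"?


Input: "fbacd"
Checking substrings for palindromes:
  No multi-char palindromic substrings found
Longest palindromic substring: "f" with length 1

1


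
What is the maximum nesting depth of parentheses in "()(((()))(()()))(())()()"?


Input: "()(((()))(()()))(())()()"
Tracking depth:
  Position 0 '(': depth becomes 1
  Position 1 ')': depth becomes 0
  Position 2 '(': depth becomes 1
  Position 3 '(': depth becomes 2
  Position 4 '(': depth becomes 3
  Position 5 '(': depth becomes 4
  Position 6 ')': depth becomes 3
  Position 7 ')': depth becomes 2
  Position 8 ')': depth becomes 1
  Position 9 '(': depth becomes 2
  Position 10 '(': depth becomes 3
  Position 11 ')': depth becomes 2
  Position 12 '(': depth becomes 3
  Position 13 ')': depth becomes 2
  Position 14 ')': depth becomes 1
  Position 15 ')': depth becomes 0
  Position 16 '(': depth becomes 1
  Position 17 '(': depth becomes 2
  Position 18 ')': depth becomes 1
  Position 19 ')': depth becomes 0
  Position 20 '(': depth becomes 1
  Position 21 ')': depth becomes 0
  Position 22 '(': depth becomes 1
  Position 23 ')': depth becomes 0
Maximum depth reached: 4

4


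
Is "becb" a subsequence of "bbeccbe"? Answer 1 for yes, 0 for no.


Check if "becb" is a subsequence of "bbeccbe"
Greedy scan:
  Position 0 ('b'): matches sub[0] = 'b'
  Position 1 ('b'): no match needed
  Position 2 ('e'): matches sub[1] = 'e'
  Position 3 ('c'): matches sub[2] = 'c'
  Position 4 ('c'): no match needed
  Position 5 ('b'): matches sub[3] = 'b'
  Position 6 ('e'): no match needed
All 4 characters matched => is a subsequence

1


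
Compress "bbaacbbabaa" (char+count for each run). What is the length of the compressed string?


Input: bbaacbbabaa
Runs:
  'b' x 2 => "b2"
  'a' x 2 => "a2"
  'c' x 1 => "c1"
  'b' x 2 => "b2"
  'a' x 1 => "a1"
  'b' x 1 => "b1"
  'a' x 2 => "a2"
Compressed: "b2a2c1b2a1b1a2"
Compressed length: 14

14


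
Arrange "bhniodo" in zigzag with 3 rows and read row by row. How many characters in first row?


Zigzag "bhniodo" into 3 rows:
Placing characters:
  'b' => row 0
  'h' => row 1
  'n' => row 2
  'i' => row 1
  'o' => row 0
  'd' => row 1
  'o' => row 2
Rows:
  Row 0: "bo"
  Row 1: "hid"
  Row 2: "no"
First row length: 2

2


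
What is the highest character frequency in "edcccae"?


Input: edcccae
Character counts:
  'a': 1
  'c': 3
  'd': 1
  'e': 2
Maximum frequency: 3

3


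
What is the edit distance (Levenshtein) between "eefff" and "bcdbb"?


Computing edit distance: "eefff" -> "bcdbb"
DP table:
           b    c    d    b    b
      0    1    2    3    4    5
  e   1    1    2    3    4    5
  e   2    2    2    3    4    5
  f   3    3    3    3    4    5
  f   4    4    4    4    4    5
  f   5    5    5    5    5    5
Edit distance = dp[5][5] = 5

5


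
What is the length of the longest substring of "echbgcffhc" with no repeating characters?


Input: "echbgcffhc"
Sliding window (track last position of each char):
  Position 0 ('e'): window [0,0] length 1 -- new best
  Position 1 ('c'): window [0,1] length 2 -- new best
  Position 2 ('h'): window [0,2] length 3 -- new best
  Position 3 ('b'): window [0,3] length 4 -- new best
  Position 4 ('g'): window [0,4] length 5 -- new best
  Position 5 ('c'): repeat (last at 1), move window start to 2
  Position 5 ('c'): window [2,5] length 4
  Position 6 ('f'): window [2,6] length 5
  Position 7 ('f'): repeat (last at 6), move window start to 7
  Position 7 ('f'): window [7,7] length 1
  Position 8 ('h'): window [7,8] length 2
  Position 9 ('c'): window [7,9] length 3
Longest substring with no repeats: "echbg" with length 5

5


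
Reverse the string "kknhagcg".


Input: kknhagcg
Reading characters right to left:
  Position 7: 'g'
  Position 6: 'c'
  Position 5: 'g'
  Position 4: 'a'
  Position 3: 'h'
  Position 2: 'n'
  Position 1: 'k'
  Position 0: 'k'
Reversed: gcgahnkk

gcgahnkk


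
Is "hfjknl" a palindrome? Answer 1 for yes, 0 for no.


Input: hfjknl
Reversed: lnkjfh
  Compare pos 0 ('h') with pos 5 ('l'): MISMATCH
  Compare pos 1 ('f') with pos 4 ('n'): MISMATCH
  Compare pos 2 ('j') with pos 3 ('k'): MISMATCH
Result: not a palindrome

0


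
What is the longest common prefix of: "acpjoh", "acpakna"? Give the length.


Words: acpjoh, acpakna
  Position 0: all 'a' => match
  Position 1: all 'c' => match
  Position 2: all 'p' => match
  Position 3: ('j', 'a') => mismatch, stop
LCP = "acp" (length 3)

3


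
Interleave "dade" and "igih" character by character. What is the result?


Interleaving "dade" and "igih":
  Position 0: 'd' from first, 'i' from second => "di"
  Position 1: 'a' from first, 'g' from second => "ag"
  Position 2: 'd' from first, 'i' from second => "di"
  Position 3: 'e' from first, 'h' from second => "eh"
Result: diagdieh

diagdieh


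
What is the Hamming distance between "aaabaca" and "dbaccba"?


Comparing "aaabaca" and "dbaccba" position by position:
  Position 0: 'a' vs 'd' => differ
  Position 1: 'a' vs 'b' => differ
  Position 2: 'a' vs 'a' => same
  Position 3: 'b' vs 'c' => differ
  Position 4: 'a' vs 'c' => differ
  Position 5: 'c' vs 'b' => differ
  Position 6: 'a' vs 'a' => same
Total differences (Hamming distance): 5

5


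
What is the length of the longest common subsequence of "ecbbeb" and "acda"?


LCS of "ecbbeb" and "acda"
DP table:
           a    c    d    a
      0    0    0    0    0
  e   0    0    0    0    0
  c   0    0    1    1    1
  b   0    0    1    1    1
  b   0    0    1    1    1
  e   0    0    1    1    1
  b   0    0    1    1    1
LCS length = dp[6][4] = 1

1


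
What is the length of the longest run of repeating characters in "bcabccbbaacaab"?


Input: "bcabccbbaacaab"
Scanning for longest run:
  Position 1 ('c'): new char, reset run to 1
  Position 2 ('a'): new char, reset run to 1
  Position 3 ('b'): new char, reset run to 1
  Position 4 ('c'): new char, reset run to 1
  Position 5 ('c'): continues run of 'c', length=2
  Position 6 ('b'): new char, reset run to 1
  Position 7 ('b'): continues run of 'b', length=2
  Position 8 ('a'): new char, reset run to 1
  Position 9 ('a'): continues run of 'a', length=2
  Position 10 ('c'): new char, reset run to 1
  Position 11 ('a'): new char, reset run to 1
  Position 12 ('a'): continues run of 'a', length=2
  Position 13 ('b'): new char, reset run to 1
Longest run: 'c' with length 2

2


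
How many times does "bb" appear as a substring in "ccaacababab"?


Searching for "bb" in "ccaacababab"
Scanning each position:
  Position 0: "cc" => no
  Position 1: "ca" => no
  Position 2: "aa" => no
  Position 3: "ac" => no
  Position 4: "ca" => no
  Position 5: "ab" => no
  Position 6: "ba" => no
  Position 7: "ab" => no
  Position 8: "ba" => no
  Position 9: "ab" => no
Total occurrences: 0

0


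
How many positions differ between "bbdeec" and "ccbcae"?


Comparing "bbdeec" and "ccbcae" position by position:
  Position 0: 'b' vs 'c' => DIFFER
  Position 1: 'b' vs 'c' => DIFFER
  Position 2: 'd' vs 'b' => DIFFER
  Position 3: 'e' vs 'c' => DIFFER
  Position 4: 'e' vs 'a' => DIFFER
  Position 5: 'c' vs 'e' => DIFFER
Positions that differ: 6

6


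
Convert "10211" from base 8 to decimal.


Input: "10211" in base 8
Positional expansion:
  Digit '1' (value 1) x 8^4 = 4096
  Digit '0' (value 0) x 8^3 = 0
  Digit '2' (value 2) x 8^2 = 128
  Digit '1' (value 1) x 8^1 = 8
  Digit '1' (value 1) x 8^0 = 1
Sum = 4233

4233


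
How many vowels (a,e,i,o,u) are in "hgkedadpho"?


Input: hgkedadpho
Checking each character:
  'h' at position 0: consonant
  'g' at position 1: consonant
  'k' at position 2: consonant
  'e' at position 3: vowel (running total: 1)
  'd' at position 4: consonant
  'a' at position 5: vowel (running total: 2)
  'd' at position 6: consonant
  'p' at position 7: consonant
  'h' at position 8: consonant
  'o' at position 9: vowel (running total: 3)
Total vowels: 3

3


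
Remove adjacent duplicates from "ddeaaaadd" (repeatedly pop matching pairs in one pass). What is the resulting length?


Input: ddeaaaadd
Stack-based adjacent duplicate removal:
  Read 'd': push. Stack: d
  Read 'd': matches stack top 'd' => pop. Stack: (empty)
  Read 'e': push. Stack: e
  Read 'a': push. Stack: ea
  Read 'a': matches stack top 'a' => pop. Stack: e
  Read 'a': push. Stack: ea
  Read 'a': matches stack top 'a' => pop. Stack: e
  Read 'd': push. Stack: ed
  Read 'd': matches stack top 'd' => pop. Stack: e
Final stack: "e" (length 1)

1


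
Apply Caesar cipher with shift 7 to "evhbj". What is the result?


Caesar cipher: shift "evhbj" by 7
  'e' (pos 4) + 7 = pos 11 = 'l'
  'v' (pos 21) + 7 = pos 2 = 'c'
  'h' (pos 7) + 7 = pos 14 = 'o'
  'b' (pos 1) + 7 = pos 8 = 'i'
  'j' (pos 9) + 7 = pos 16 = 'q'
Result: lcoiq

lcoiq


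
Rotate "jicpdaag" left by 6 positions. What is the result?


Input: "jicpdaag", rotate left by 6
First 6 characters: "jicpda"
Remaining characters: "ag"
Concatenate remaining + first: "ag" + "jicpda" = "agjicpda"

agjicpda


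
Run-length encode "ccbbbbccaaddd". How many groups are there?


Input: ccbbbbccaaddd
Scanning for consecutive runs:
  Group 1: 'c' x 2 (positions 0-1)
  Group 2: 'b' x 4 (positions 2-5)
  Group 3: 'c' x 2 (positions 6-7)
  Group 4: 'a' x 2 (positions 8-9)
  Group 5: 'd' x 3 (positions 10-12)
Total groups: 5

5


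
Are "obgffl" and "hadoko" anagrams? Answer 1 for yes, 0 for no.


Strings: "obgffl", "hadoko"
Sorted first:  bffglo
Sorted second: adhkoo
Differ at position 0: 'b' vs 'a' => not anagrams

0


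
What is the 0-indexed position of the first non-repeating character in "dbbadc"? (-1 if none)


Input: dbbadc
Character frequencies:
  'a': 1
  'b': 2
  'c': 1
  'd': 2
Scanning left to right for freq == 1:
  Position 0 ('d'): freq=2, skip
  Position 1 ('b'): freq=2, skip
  Position 2 ('b'): freq=2, skip
  Position 3 ('a'): unique! => answer = 3

3


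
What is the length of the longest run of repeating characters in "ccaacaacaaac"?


Input: "ccaacaacaaac"
Scanning for longest run:
  Position 1 ('c'): continues run of 'c', length=2
  Position 2 ('a'): new char, reset run to 1
  Position 3 ('a'): continues run of 'a', length=2
  Position 4 ('c'): new char, reset run to 1
  Position 5 ('a'): new char, reset run to 1
  Position 6 ('a'): continues run of 'a', length=2
  Position 7 ('c'): new char, reset run to 1
  Position 8 ('a'): new char, reset run to 1
  Position 9 ('a'): continues run of 'a', length=2
  Position 10 ('a'): continues run of 'a', length=3
  Position 11 ('c'): new char, reset run to 1
Longest run: 'a' with length 3

3


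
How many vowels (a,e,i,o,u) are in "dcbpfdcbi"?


Input: dcbpfdcbi
Checking each character:
  'd' at position 0: consonant
  'c' at position 1: consonant
  'b' at position 2: consonant
  'p' at position 3: consonant
  'f' at position 4: consonant
  'd' at position 5: consonant
  'c' at position 6: consonant
  'b' at position 7: consonant
  'i' at position 8: vowel (running total: 1)
Total vowels: 1

1


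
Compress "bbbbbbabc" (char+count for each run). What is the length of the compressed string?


Input: bbbbbbabc
Runs:
  'b' x 6 => "b6"
  'a' x 1 => "a1"
  'b' x 1 => "b1"
  'c' x 1 => "c1"
Compressed: "b6a1b1c1"
Compressed length: 8

8


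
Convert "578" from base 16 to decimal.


Input: "578" in base 16
Positional expansion:
  Digit '5' (value 5) x 16^2 = 1280
  Digit '7' (value 7) x 16^1 = 112
  Digit '8' (value 8) x 16^0 = 8
Sum = 1400

1400


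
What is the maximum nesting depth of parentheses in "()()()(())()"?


Input: "()()()(())()"
Tracking depth:
  Position 0 '(': depth becomes 1
  Position 1 ')': depth becomes 0
  Position 2 '(': depth becomes 1
  Position 3 ')': depth becomes 0
  Position 4 '(': depth becomes 1
  Position 5 ')': depth becomes 0
  Position 6 '(': depth becomes 1
  Position 7 '(': depth becomes 2
  Position 8 ')': depth becomes 1
  Position 9 ')': depth becomes 0
  Position 10 '(': depth becomes 1
  Position 11 ')': depth becomes 0
Maximum depth reached: 2

2
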